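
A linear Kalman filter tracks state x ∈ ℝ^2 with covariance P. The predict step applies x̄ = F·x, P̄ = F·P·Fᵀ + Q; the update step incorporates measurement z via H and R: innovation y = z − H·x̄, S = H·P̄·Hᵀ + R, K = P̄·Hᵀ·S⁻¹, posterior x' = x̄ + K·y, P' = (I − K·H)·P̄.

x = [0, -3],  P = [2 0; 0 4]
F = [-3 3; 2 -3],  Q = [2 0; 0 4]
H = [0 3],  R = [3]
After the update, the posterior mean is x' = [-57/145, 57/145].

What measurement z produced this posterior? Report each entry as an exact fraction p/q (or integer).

x̄ = F·x = [-9, 9]
P̄ = F·P·Fᵀ + Q = [56 -48; -48 48]
S = H·P̄·Hᵀ + R = [435]
K = P̄·Hᵀ·S⁻¹ = [-48/145; 48/145]
x' − x̄ = [1248/145, -1248/145] = K·y
y = (KᵀK)⁻¹·Kᵀ·(x' − x̄) = [-26]
z = y + H·x̄ = [-26] + [27] = [1]

z = [1]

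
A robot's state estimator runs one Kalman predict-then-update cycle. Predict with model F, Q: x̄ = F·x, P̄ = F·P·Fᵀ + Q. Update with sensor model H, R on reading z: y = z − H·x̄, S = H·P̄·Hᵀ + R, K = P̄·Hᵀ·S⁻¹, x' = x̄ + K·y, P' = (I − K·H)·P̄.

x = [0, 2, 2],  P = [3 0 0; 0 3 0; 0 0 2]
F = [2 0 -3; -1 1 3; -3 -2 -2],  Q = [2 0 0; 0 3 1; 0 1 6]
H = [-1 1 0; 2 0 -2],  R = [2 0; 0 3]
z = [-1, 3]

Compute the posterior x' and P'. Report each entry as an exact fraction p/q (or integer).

x̄ = F·x = [-6, 8, -8]
P̄ = F·P·Fᵀ + Q = [32 -24 -6; -24 27 -8; -6 -8 53]
y = z − H·x̄ = [-15, -1]
S = H·P̄·Hᵀ + R = [109 -108; -108 391]
K = P̄·Hᵀ·S⁻¹ = [-13688/30955 2236/30955; 3297/6191 404/6191; -13526/30955 -13078/30955]
x' = x̄ + K·y = [17354/30955, -331/6191, -31672/30955]
P' = (I − K·H)·P̄ = [54096/30955 5344/6191 50742/30955; 5344/6191 11938/6191 4738/6191; 50742/30955 4738/6191 70359/30955]

x' = [17354/30955, -331/6191, -31672/30955]
P' = [54096/30955 5344/6191 50742/30955; 5344/6191 11938/6191 4738/6191; 50742/30955 4738/6191 70359/30955]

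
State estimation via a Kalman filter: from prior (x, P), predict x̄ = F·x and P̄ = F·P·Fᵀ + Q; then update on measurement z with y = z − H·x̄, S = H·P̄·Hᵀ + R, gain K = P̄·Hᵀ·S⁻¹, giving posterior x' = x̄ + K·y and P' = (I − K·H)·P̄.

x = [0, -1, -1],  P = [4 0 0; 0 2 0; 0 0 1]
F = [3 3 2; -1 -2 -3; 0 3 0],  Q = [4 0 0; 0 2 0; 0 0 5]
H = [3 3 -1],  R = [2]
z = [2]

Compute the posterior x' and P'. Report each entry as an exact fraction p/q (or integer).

x' = [-574/107, 1079/214, -637/214]
P' = [3592/107 -2859/107 2121/107; -2859/107 4841/214 -2613/214; 2121/107 -2613/214 4897/214]

x̄ = F·x = [-5, 5, -3]
P̄ = F·P·Fᵀ + Q = [62 -30 18; -30 23 -12; 18 -12 23]
y = z − H·x̄ = [-1]
S = H·P̄·Hᵀ + R = [214]
K = P̄·Hᵀ·S⁻¹ = [39/107; -9/214; -5/214]
x' = x̄ + K·y = [-574/107, 1079/214, -637/214]
P' = (I − K·H)·P̄ = [3592/107 -2859/107 2121/107; -2859/107 4841/214 -2613/214; 2121/107 -2613/214 4897/214]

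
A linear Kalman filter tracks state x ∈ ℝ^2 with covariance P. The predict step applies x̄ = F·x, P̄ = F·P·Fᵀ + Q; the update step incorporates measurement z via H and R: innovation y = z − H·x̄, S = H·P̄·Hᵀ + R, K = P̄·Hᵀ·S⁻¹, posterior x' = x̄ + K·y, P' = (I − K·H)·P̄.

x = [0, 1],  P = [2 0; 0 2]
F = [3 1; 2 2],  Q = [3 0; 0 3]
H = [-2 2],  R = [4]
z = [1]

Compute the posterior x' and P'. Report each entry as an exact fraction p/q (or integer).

x̄ = F·x = [1, 2]
P̄ = F·P·Fᵀ + Q = [23 16; 16 19]
y = z − H·x̄ = [-1]
S = H·P̄·Hᵀ + R = [44]
K = P̄·Hᵀ·S⁻¹ = [-7/22; 3/22]
x' = x̄ + K·y = [29/22, 41/22]
P' = (I − K·H)·P̄ = [204/11 197/11; 197/11 200/11]

x' = [29/22, 41/22]
P' = [204/11 197/11; 197/11 200/11]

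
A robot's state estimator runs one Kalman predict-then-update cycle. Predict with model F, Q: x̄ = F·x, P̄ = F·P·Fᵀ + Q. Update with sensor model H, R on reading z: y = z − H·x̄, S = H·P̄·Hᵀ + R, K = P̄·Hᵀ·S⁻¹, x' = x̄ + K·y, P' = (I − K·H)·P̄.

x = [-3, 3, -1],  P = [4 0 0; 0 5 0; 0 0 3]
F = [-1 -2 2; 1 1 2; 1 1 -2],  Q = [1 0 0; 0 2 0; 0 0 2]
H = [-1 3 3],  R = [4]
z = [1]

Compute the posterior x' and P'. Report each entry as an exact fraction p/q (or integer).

x' = [-2361/569, -1386/569, 794/569]
P' = [6412/569 6364/569 -4388/569; 6364/569 9243/569 -7039/569; -4388/569 -7039/569 5691/569]

x̄ = F·x = [-5, -2, 2]
P̄ = F·P·Fᵀ + Q = [37 -2 -26; -2 23 -3; -26 -3 23]
y = z − H·x̄ = [-4]
S = H·P̄·Hᵀ + R = [569]
K = P̄·Hᵀ·S⁻¹ = [-121/569; 62/569; 86/569]
x' = x̄ + K·y = [-2361/569, -1386/569, 794/569]
P' = (I − K·H)·P̄ = [6412/569 6364/569 -4388/569; 6364/569 9243/569 -7039/569; -4388/569 -7039/569 5691/569]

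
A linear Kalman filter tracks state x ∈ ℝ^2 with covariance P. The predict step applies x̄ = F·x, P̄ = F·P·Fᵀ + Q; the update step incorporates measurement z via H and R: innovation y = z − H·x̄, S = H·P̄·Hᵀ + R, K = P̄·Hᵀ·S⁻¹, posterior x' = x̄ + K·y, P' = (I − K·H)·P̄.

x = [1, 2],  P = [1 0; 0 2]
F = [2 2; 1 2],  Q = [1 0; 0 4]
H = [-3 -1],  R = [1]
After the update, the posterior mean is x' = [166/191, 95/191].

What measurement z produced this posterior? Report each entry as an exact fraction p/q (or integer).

z = [-3]

x̄ = F·x = [6, 5]
P̄ = F·P·Fᵀ + Q = [13 10; 10 13]
S = H·P̄·Hᵀ + R = [191]
K = P̄·Hᵀ·S⁻¹ = [-49/191; -43/191]
x' − x̄ = [-980/191, -860/191] = K·y
y = (KᵀK)⁻¹·Kᵀ·(x' − x̄) = [20]
z = y + H·x̄ = [20] + [-23] = [-3]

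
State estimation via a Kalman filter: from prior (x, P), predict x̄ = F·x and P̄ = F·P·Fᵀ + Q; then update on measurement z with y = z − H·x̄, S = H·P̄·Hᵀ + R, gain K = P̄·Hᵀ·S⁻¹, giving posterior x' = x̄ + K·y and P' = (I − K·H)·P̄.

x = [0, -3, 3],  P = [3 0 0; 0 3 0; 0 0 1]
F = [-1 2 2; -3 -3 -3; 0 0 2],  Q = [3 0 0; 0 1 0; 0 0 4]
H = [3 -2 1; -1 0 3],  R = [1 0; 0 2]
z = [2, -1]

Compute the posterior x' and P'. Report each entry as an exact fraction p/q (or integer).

x̄ = F·x = [0, 0, 6]
P̄ = F·P·Fᵀ + Q = [22 -15 4; -15 64 -6; 4 -6 8]
y = z − H·x̄ = [-4, -19]
S = H·P̄·Hᵀ + R = [691 -4; -4 72]
K = P̄·Hᵀ·S⁻¹ = [895/6217 -3255/24868; -3225/12434 -2789/49736; 298/6217 3487/12434]
x' = x̄ + K·y = [47525/24868, 104591/49736, 5967/12434]
P' = (I − K·H)·P̄ = [78273/12434 258035/24868 12503/6217; 258035/24868 865637/49736 42541/12434; 12503/6217 42541/12434 5330/6217]

x' = [47525/24868, 104591/49736, 5967/12434]
P' = [78273/12434 258035/24868 12503/6217; 258035/24868 865637/49736 42541/12434; 12503/6217 42541/12434 5330/6217]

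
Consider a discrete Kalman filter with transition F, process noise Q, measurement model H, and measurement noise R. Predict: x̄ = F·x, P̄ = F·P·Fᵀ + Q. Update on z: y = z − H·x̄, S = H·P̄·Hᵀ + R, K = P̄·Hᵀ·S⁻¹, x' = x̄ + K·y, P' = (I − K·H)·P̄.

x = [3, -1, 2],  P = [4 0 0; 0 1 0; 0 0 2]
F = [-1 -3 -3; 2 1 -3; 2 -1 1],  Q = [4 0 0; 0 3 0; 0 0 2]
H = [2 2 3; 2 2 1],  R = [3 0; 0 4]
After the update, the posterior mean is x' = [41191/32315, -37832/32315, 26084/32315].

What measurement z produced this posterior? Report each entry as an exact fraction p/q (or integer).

x̄ = F·x = [-6, -1, 9]
P̄ = F·P·Fᵀ + Q = [35 7 -11; 7 38 9; -11 9 21]
S = H·P̄·Hᵀ + R = [516 395; 395 365]
K = P̄·Hᵀ·S⁻¹ = [-2044/6463 17523/32315; 720/6463 4869/32315; 2964/6463 -14533/32315]
x' − x̄ = [235081/32315, -5517/32315, -264751/32315] = K·y
y = (KᵀK)⁻¹·Kᵀ·(x' − x̄) = [-11, 7]
z = y + H·x̄ = [-11, 7] + [13, -5] = [2, 2]

z = [2, 2]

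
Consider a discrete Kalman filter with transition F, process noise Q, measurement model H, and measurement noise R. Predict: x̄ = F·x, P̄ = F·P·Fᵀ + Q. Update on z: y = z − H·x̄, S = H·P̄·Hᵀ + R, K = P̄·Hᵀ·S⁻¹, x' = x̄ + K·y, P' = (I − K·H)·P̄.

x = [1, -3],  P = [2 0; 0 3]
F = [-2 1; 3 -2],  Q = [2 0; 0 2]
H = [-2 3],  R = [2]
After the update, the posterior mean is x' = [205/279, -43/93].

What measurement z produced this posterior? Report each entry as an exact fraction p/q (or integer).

z = [-3]

x̄ = F·x = [-5, 9]
P̄ = F·P·Fᵀ + Q = [13 -18; -18 32]
S = H·P̄·Hᵀ + R = [558]
K = P̄·Hᵀ·S⁻¹ = [-40/279; 22/93]
x' − x̄ = [1600/279, -880/93] = K·y
y = (KᵀK)⁻¹·Kᵀ·(x' − x̄) = [-40]
z = y + H·x̄ = [-40] + [37] = [-3]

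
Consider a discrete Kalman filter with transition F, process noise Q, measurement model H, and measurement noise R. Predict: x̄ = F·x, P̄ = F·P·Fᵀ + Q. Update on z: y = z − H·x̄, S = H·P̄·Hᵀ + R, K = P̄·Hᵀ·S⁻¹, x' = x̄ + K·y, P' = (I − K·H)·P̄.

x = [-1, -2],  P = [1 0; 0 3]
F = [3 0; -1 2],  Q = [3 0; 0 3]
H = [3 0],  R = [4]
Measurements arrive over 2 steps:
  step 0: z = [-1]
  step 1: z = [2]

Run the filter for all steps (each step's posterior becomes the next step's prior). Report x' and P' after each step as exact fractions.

step 0: x̄ = F·x = [-3, -3]
step 0: P̄ = F·P·Fᵀ + Q = [12 -3; -3 16]
step 0: y = z − H·x̄ = [8]
step 0: S = H·P̄·Hᵀ + R = [112]
step 0: K = P̄·Hᵀ·S⁻¹ = [9/28; -9/112]
step 0: x' = x̄ + K·y = [-3/7, -51/14]
step 0: P' = (I − K·H)·P̄ = [3/7 -3/28; -3/28 1711/112]
step 1: x̄ = F·x = [-9/7, -48/7]
step 1: P̄ = F·P·Fᵀ + Q = [48/7 -27/14; -27/14 1819/28]
step 1: y = z − H·x̄ = [41/7]
step 1: S = H·P̄·Hᵀ + R = [460/7]
step 1: K = P̄·Hᵀ·S⁻¹ = [36/115; -81/920]
step 1: x' = x̄ + K·y = [63/115, -6783/920]
step 1: P' = (I − K·H)·P̄ = [48/115 -27/230; -27/230 118597/1840]

step 0: x' = [-3/7, -51/14], P' = [3/7 -3/28; -3/28 1711/112]
step 1: x' = [63/115, -6783/920], P' = [48/115 -27/230; -27/230 118597/1840]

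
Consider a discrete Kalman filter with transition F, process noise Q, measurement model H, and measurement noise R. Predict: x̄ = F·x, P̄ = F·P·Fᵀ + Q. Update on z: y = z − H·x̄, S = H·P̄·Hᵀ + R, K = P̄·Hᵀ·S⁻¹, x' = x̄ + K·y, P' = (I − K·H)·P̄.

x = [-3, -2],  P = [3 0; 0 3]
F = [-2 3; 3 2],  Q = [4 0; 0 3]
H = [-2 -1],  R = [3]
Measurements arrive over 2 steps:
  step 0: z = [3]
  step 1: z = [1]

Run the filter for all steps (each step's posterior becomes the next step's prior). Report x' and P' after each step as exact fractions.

step 0: x̄ = F·x = [0, -13]
step 0: P̄ = F·P·Fᵀ + Q = [43 0; 0 42]
step 0: y = z − H·x̄ = [-10]
step 0: S = H·P̄·Hᵀ + R = [217]
step 0: K = P̄·Hᵀ·S⁻¹ = [-86/217; -6/31]
step 0: x' = x̄ + K·y = [860/217, -343/31]
step 0: P' = (I − K·H)·P̄ = [1935/217 -516/31; -516/31 1050/31]
step 1: x̄ = F·x = [-8923/217, -2222/217]
step 1: P̄ = F·P·Fᵀ + Q = [118102/217 14430/217; 14430/217 4122/217]
step 1: y = z − H·x̄ = [-19851/217]
step 1: S = H·P̄·Hᵀ + R = [534901/217]
step 1: K = P̄·Hᵀ·S⁻¹ = [-250634/534901; -32982/534901]
step 1: x' = x̄ + K·y = [932783/534901, -2460020/534901]
step 1: P' = (I − K·H)·P̄ = [1638138/534901 -2524374/534901; -2524374/534901 5147694/534901]

step 0: x' = [860/217, -343/31], P' = [1935/217 -516/31; -516/31 1050/31]
step 1: x' = [932783/534901, -2460020/534901], P' = [1638138/534901 -2524374/534901; -2524374/534901 5147694/534901]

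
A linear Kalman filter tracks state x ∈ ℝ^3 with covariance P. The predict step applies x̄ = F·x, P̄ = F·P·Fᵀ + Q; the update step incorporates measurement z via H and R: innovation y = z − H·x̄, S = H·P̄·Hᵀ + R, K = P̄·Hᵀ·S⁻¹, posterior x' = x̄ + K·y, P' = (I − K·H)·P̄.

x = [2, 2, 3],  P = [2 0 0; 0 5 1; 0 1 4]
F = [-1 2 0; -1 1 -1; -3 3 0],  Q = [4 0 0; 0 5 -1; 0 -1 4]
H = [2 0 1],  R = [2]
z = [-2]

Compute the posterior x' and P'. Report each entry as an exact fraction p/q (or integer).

x' = [106/317, -1173/317, -834/317]
P' = [498/317 -86/317 -820/317; -86/317 3069/317 246/317; -820/317 246/317 1918/317]

x̄ = F·x = [2, -3, 0]
P̄ = F·P·Fᵀ + Q = [26 10 36; 10 14 17; 36 17 67]
y = z − H·x̄ = [-6]
S = H·P̄·Hᵀ + R = [317]
K = P̄·Hᵀ·S⁻¹ = [88/317; 37/317; 139/317]
x' = x̄ + K·y = [106/317, -1173/317, -834/317]
P' = (I − K·H)·P̄ = [498/317 -86/317 -820/317; -86/317 3069/317 246/317; -820/317 246/317 1918/317]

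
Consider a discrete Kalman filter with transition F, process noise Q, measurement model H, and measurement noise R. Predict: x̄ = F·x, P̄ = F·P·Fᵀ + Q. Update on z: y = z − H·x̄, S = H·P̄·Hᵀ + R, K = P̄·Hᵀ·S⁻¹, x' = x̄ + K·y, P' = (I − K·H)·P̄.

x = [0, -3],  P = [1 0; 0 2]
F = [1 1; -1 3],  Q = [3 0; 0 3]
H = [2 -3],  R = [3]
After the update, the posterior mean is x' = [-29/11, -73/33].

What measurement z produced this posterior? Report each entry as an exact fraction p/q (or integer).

x̄ = F·x = [-3, -9]
P̄ = F·P·Fᵀ + Q = [6 5; 5 22]
S = H·P̄·Hᵀ + R = [165]
K = P̄·Hᵀ·S⁻¹ = [-1/55; -56/165]
x' − x̄ = [4/11, 224/33] = K·y
y = (KᵀK)⁻¹·Kᵀ·(x' − x̄) = [-20]
z = y + H·x̄ = [-20] + [21] = [1]

z = [1]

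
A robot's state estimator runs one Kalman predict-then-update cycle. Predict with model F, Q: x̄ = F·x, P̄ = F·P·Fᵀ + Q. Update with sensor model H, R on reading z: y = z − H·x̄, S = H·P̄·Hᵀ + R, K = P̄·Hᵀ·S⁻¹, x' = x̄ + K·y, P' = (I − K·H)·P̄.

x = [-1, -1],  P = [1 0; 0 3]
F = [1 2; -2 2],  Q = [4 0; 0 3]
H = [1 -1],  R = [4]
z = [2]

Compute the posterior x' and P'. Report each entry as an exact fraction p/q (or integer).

x' = [-5/4, -9/4]
P' = [291/20 263/20; 263/20 299/20]

x̄ = F·x = [-3, 0]
P̄ = F·P·Fᵀ + Q = [17 10; 10 19]
y = z − H·x̄ = [5]
S = H·P̄·Hᵀ + R = [20]
K = P̄·Hᵀ·S⁻¹ = [7/20; -9/20]
x' = x̄ + K·y = [-5/4, -9/4]
P' = (I − K·H)·P̄ = [291/20 263/20; 263/20 299/20]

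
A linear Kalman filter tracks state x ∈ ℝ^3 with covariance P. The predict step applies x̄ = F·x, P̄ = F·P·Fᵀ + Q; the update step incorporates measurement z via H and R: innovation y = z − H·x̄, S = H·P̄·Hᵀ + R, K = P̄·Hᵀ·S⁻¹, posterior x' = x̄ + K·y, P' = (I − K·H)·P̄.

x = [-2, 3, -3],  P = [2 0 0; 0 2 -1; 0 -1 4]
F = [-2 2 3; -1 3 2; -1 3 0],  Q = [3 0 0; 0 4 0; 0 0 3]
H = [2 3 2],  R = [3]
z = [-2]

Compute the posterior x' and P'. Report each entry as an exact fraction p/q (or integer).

x' = [-6354/1067, -1471/1067, 7555/1067]
P' = [13120/1067 -1237/1067 -10993/1067; -1237/1067 2320/1067 -1994/1067; -10993/1067 -1994/1067 14137/1067]

x̄ = F·x = [1, 5, 11]
P̄ = F·P·Fᵀ + Q = [43 27 7; 27 28 14; 7 14 23]
y = z − H·x̄ = [-41]
S = H·P̄·Hᵀ + R = [1067]
K = P̄·Hᵀ·S⁻¹ = [181/1067; 166/1067; 102/1067]
x' = x̄ + K·y = [-6354/1067, -1471/1067, 7555/1067]
P' = (I − K·H)·P̄ = [13120/1067 -1237/1067 -10993/1067; -1237/1067 2320/1067 -1994/1067; -10993/1067 -1994/1067 14137/1067]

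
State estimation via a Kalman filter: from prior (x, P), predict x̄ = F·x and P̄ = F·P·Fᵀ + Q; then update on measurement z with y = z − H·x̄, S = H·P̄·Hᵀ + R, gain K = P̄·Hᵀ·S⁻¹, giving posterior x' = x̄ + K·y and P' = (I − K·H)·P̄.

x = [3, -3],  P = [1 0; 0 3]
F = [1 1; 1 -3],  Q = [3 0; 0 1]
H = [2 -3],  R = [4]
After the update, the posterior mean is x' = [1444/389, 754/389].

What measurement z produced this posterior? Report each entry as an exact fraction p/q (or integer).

z = [2]

x̄ = F·x = [0, 12]
P̄ = F·P·Fᵀ + Q = [7 -8; -8 29]
S = H·P̄·Hᵀ + R = [389]
K = P̄·Hᵀ·S⁻¹ = [38/389; -103/389]
x' − x̄ = [1444/389, -3914/389] = K·y
y = (KᵀK)⁻¹·Kᵀ·(x' − x̄) = [38]
z = y + H·x̄ = [38] + [-36] = [2]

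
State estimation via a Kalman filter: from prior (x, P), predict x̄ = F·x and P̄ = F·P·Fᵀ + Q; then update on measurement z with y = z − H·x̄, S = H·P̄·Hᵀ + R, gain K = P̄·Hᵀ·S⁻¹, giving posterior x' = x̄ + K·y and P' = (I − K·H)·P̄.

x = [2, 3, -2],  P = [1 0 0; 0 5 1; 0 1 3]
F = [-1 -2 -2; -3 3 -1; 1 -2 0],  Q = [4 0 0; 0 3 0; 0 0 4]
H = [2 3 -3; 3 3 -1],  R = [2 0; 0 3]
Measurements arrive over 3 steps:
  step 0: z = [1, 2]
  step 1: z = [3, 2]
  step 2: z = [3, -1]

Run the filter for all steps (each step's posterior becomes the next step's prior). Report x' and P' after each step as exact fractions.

step 0: x' = [81349/121750, -911/24350, 4807/121750], P' = [475603/121750 -88667/24350 -93471/121750; -88667/24350 19303/4870 32319/24350; -93471/121750 32319/24350 122547/121750]
step 1: x' = [-4667826638/13965511975, 11473256351/13965511975, -5810289146/13965511975], P' = [51760593217/13965511975 -48975842559/13965511975 -11006097711/13965511975; -48975842559/13965511975 54292539543/13965511975 18943562097/13965511975; -11006097711/13965511975 18943562097/13965511975 14260935513/13965511975]
step 2: x' = [-287389232013378/190882531594067, 167440724379421/190882531594067, -209648447959018/190882531594067], P' = [5667381902171007/1527060252752536 -5362483732529049/1527060252752536 -1204957492865169/1527060252752536; -5362483732529049/1527060252752536 5943128318108799/1527060252752536 2072455938272727/1527060252752536; -1204957492865169/1527060252752536 2072455938272727/1527060252752536 1559295938774559/1527060252752536]

step 0: x̄ = F·x = [-4, 5, -4]
step 0: P̄ = F·P·Fᵀ + Q = [45 -25 23; -25 54 -31; 23 -31 25]
step 0: y = z − H·x̄ = [-18, -5]
step 0: S = H·P̄·Hᵀ + R = [875 575; 575 517]
step 0: K = P̄·Hᵀ·S⁻¹ = [-49193/121750 2537/4870; 7627/24350 -117/974; -34899/121750 1091/4870]
step 0: x' = x̄ + K·y = [81349/121750, -911/24350, 4807/121750]
step 0: P' = (I − K·H)·P̄ = [475603/121750 -88667/24350 -93471/121750; -88667/24350 19303/4870 32319/24350; -93471/121750 32319/24350 122547/121750]
step 1: x̄ = F·x = [-81853/121750, -262519/121750, 90459/121750]
step 1: P̄ = F·P·Fᵀ + Q = [2528627/121750 -3854229/121750 2288019/121750; -3854229/121750 15561033/121750 -7895613/121750; 2288019/121750 -7895613/121750 4666243/121750]
step 1: y = z − H·x̄ = [158789/12175, 54683/4870]
step 1: S = H·P̄·Hᵀ + R = [5216351/2435 723942/487; 723942/487 1056863/974]
step 1: K = P̄·Hᵀ·S⁻¹ = [-1038804811/2793102395 1290689979/2793102395; 809524722/2793102395 -199564743/2793102395; -796431567/2793102395 636763843/2793102395]
step 1: x' = x̄ + K·y = [-4667826638/13965511975, 11473256351/13965511975, -5810289146/13965511975]
step 1: P' = (I − K·H)·P̄ = [51760593217/13965511975 -48975842559/13965511975 -11006097711/13965511975; -48975842559/13965511975 54292539543/13965511975 18943562097/13965511975; -11006097711/13965511975 18943562097/13965511975 14260935513/13965511975]
step 2: x̄ = F·x = [-6658107772/13965511975, 54233538113/13965511975, -5522867868/2793102395]
step 2: P̄ = F·P·Fᵀ + Q = [293457277037/13965511975 -441696046623/13965511975 52639201753/2793102395; -441696046623/13965511975 1712502873492/13965511975 -174585275607/2793102395; 52639201753/2793102395 -174585275607/2793102395 20827846781/558620479]
step 2: y = z − H·x̄ = [-38066176178/2793102395, -184306142338/13965511975]
step 2: S = H·P̄·Hᵀ + R = [1142180866369/558620479 3937975554577/2793102395; 3937975554577/2793102395 14324087436617/13965511975]
step 2: K = P̄·Hᵀ·S⁻¹ = [-568907457324813/1527060252752536 706550667263681/1527060252752536; 443524837225059/1527060252752536 -110174060511159/1527060252752536; -435217493617917/1527060252752536 347733132482705/1527060252752536]
step 2: x' = x̄ + K·y = [-287389232013378/190882531594067, 167440724379421/190882531594067, -209648447959018/190882531594067]
step 2: P' = (I − K·H)·P̄ = [5667381902171007/1527060252752536 -5362483732529049/1527060252752536 -1204957492865169/1527060252752536; -5362483732529049/1527060252752536 5943128318108799/1527060252752536 2072455938272727/1527060252752536; -1204957492865169/1527060252752536 2072455938272727/1527060252752536 1559295938774559/1527060252752536]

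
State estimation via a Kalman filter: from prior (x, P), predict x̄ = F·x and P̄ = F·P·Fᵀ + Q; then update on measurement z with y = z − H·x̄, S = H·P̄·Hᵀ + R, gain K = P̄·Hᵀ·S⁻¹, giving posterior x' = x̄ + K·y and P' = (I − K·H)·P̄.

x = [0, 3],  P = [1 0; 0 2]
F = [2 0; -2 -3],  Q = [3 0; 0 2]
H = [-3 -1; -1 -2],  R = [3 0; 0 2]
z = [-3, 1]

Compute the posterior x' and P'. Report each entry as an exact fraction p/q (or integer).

x' = [811/599, -795/599]
P' = [310/599 -264/599; -264/599 3336/4193]

x̄ = F·x = [0, -9]
P̄ = F·P·Fᵀ + Q = [7 -4; -4 24]
y = z − H·x̄ = [-12, -17]
S = H·P̄·Hᵀ + R = [66 41; 41 89]
K = P̄·Hᵀ·S⁻¹ = [-222/599 109/599; 736/4193 -2412/4193]
x' = x̄ + K·y = [811/599, -795/599]
P' = (I − K·H)·P̄ = [310/599 -264/599; -264/599 3336/4193]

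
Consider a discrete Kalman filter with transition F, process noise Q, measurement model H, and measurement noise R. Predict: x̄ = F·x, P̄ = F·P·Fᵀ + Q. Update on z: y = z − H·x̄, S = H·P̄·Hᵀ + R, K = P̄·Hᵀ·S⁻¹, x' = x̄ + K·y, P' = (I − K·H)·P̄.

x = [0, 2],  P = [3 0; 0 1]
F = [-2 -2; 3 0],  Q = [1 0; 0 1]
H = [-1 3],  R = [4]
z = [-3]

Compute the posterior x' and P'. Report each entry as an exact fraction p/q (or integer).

x̄ = F·x = [-4, 0]
P̄ = F·P·Fᵀ + Q = [17 -18; -18 28]
y = z − H·x̄ = [-7]
S = H·P̄·Hᵀ + R = [381]
K = P̄·Hᵀ·S⁻¹ = [-71/381; 34/127]
x' = x̄ + K·y = [-1027/381, -238/127]
P' = (I − K·H)·P̄ = [1436/381 128/127; 128/127 88/127]

x' = [-1027/381, -238/127]
P' = [1436/381 128/127; 128/127 88/127]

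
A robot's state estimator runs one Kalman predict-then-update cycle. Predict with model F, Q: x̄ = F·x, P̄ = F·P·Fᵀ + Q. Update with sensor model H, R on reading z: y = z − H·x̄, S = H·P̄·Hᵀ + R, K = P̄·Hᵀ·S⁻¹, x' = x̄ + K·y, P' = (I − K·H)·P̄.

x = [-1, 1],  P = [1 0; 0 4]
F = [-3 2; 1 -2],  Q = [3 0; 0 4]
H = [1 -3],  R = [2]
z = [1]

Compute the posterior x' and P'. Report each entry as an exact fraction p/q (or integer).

x' = [560/333, 67/333]
P' = [2099/333 643/333; 643/333 269/333]

x̄ = F·x = [5, -3]
P̄ = F·P·Fᵀ + Q = [28 -19; -19 21]
y = z − H·x̄ = [-13]
S = H·P̄·Hᵀ + R = [333]
K = P̄·Hᵀ·S⁻¹ = [85/333; -82/333]
x' = x̄ + K·y = [560/333, 67/333]
P' = (I − K·H)·P̄ = [2099/333 643/333; 643/333 269/333]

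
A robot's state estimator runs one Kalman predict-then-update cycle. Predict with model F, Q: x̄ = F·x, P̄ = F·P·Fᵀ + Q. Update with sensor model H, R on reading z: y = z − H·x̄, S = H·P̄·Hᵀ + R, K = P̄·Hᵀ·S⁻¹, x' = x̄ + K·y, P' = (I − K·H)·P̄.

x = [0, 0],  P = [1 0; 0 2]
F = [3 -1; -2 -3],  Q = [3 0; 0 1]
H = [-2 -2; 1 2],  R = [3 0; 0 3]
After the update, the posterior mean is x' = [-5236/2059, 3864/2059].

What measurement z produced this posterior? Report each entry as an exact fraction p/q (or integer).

z = [2, 2]

x̄ = F·x = [0, 0]
P̄ = F·P·Fᵀ + Q = [14 0; 0 23]
S = H·P̄·Hᵀ + R = [151 -120; -120 109]
K = P̄·Hᵀ·S⁻¹ = [-1372/2059 -1246/2059; 506/2059 1426/2059]
x' − x̄ = [-5236/2059, 3864/2059] = K·y
y = (KᵀK)⁻¹·Kᵀ·(x' − x̄) = [2, 2]
z = y + H·x̄ = [2, 2] + [0, 0] = [2, 2]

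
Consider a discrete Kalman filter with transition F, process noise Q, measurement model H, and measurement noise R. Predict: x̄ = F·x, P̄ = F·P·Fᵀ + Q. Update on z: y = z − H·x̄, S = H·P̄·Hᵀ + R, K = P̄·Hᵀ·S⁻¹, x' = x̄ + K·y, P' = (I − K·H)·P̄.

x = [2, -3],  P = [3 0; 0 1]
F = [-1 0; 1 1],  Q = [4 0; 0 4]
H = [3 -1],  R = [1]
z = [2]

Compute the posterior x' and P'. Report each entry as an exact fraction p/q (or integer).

x' = [-2/15, -209/90]
P' = [3/5 23/15; 23/15 431/90]

x̄ = F·x = [-2, -1]
P̄ = F·P·Fᵀ + Q = [7 -3; -3 8]
y = z − H·x̄ = [7]
S = H·P̄·Hᵀ + R = [90]
K = P̄·Hᵀ·S⁻¹ = [4/15; -17/90]
x' = x̄ + K·y = [-2/15, -209/90]
P' = (I − K·H)·P̄ = [3/5 23/15; 23/15 431/90]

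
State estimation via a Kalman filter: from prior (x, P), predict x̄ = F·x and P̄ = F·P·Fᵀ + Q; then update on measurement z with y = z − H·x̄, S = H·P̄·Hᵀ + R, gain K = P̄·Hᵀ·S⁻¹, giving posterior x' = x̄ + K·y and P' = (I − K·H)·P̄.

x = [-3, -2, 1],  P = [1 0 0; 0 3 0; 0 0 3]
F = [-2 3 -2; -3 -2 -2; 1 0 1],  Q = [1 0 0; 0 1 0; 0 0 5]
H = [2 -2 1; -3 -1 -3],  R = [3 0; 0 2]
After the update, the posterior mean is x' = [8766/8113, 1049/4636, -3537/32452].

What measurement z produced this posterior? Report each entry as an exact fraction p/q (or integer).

x̄ = F·x = [-2, 11, -2]
P̄ = F·P·Fᵀ + Q = [44 0 -8; 0 34 -9; -8 -9 9]
S = H·P̄·Hᵀ + R = [328 -196; -196 315]
K = P̄·Hᵀ·S⁻¹ = [72/1159 -2468/8113; -3661/9272 -621/2318; 663/9272 1031/16226]
x' − x̄ = [24992/8113, -49947/4636, 61367/32452] = K·y
y = (KᵀK)⁻¹·Kᵀ·(x' − x̄) = [30, -4]
z = y + H·x̄ = [30, -4] + [-28, 1] = [2, -3]

z = [2, -3]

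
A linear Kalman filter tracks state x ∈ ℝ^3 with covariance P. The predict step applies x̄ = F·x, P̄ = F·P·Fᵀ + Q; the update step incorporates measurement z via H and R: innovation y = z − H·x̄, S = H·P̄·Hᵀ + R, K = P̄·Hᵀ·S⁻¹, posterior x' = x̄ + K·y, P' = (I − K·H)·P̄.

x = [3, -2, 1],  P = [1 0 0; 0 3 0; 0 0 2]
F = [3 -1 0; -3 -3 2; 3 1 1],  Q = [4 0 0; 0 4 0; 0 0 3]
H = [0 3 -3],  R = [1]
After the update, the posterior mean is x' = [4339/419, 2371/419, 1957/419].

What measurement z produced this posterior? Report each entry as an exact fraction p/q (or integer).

x̄ = F·x = [11, -1, 8]
P̄ = F·P·Fᵀ + Q = [16 0 6; 0 48 -14; 6 -14 17]
S = H·P̄·Hᵀ + R = [838]
K = P̄·Hᵀ·S⁻¹ = [-9/419; 93/419; -93/838]
x' − x̄ = [-270/419, 2790/419, -1395/419] = K·y
y = (KᵀK)⁻¹·Kᵀ·(x' − x̄) = [30]
z = y + H·x̄ = [30] + [-27] = [3]

z = [3]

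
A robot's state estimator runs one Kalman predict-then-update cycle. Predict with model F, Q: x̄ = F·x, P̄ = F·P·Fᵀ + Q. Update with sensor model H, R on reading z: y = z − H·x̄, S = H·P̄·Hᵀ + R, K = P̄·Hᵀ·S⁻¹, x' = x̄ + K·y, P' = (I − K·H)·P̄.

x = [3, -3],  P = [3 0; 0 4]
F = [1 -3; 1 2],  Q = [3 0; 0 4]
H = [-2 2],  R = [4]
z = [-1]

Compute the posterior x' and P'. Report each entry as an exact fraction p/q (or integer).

x̄ = F·x = [12, -3]
P̄ = F·P·Fᵀ + Q = [42 -21; -21 23]
y = z − H·x̄ = [29]
S = H·P̄·Hᵀ + R = [432]
K = P̄·Hᵀ·S⁻¹ = [-7/24; 11/54]
x' = x̄ + K·y = [85/24, 157/54]
P' = (I − K·H)·P̄ = [21/4 14/3; 14/3 137/27]

x' = [85/24, 157/54]
P' = [21/4 14/3; 14/3 137/27]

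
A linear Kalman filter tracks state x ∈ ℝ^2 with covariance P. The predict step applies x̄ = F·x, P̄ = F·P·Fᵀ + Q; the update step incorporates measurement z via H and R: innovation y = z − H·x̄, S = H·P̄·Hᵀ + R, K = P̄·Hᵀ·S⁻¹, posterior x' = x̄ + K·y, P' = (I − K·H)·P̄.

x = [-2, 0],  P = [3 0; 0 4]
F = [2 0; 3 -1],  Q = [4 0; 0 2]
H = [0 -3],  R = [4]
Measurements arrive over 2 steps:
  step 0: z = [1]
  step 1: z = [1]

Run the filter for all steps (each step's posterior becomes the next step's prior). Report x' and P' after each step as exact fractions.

step 0: x' = [-286/301, -123/301], P' = [1900/301 72/301; 72/301 132/301]
step 1: x' = [-43156/78911, -3939/11273], P' = [413932/78911 3216/11273; 3216/11273 4972/11273]

step 0: x̄ = F·x = [-4, -6]
step 0: P̄ = F·P·Fᵀ + Q = [16 18; 18 33]
step 0: y = z − H·x̄ = [-17]
step 0: S = H·P̄·Hᵀ + R = [301]
step 0: K = P̄·Hᵀ·S⁻¹ = [-54/301; -99/301]
step 0: x' = x̄ + K·y = [-286/301, -123/301]
step 0: P' = (I − K·H)·P̄ = [1900/301 72/301; 72/301 132/301]
step 1: x̄ = F·x = [-572/301, -105/43]
step 1: P̄ = F·P·Fᵀ + Q = [8804/301 1608/43; 1608/43 2486/43]
step 1: y = z − H·x̄ = [-272/43]
step 1: S = H·P̄·Hᵀ + R = [22546/43]
step 1: K = P̄·Hᵀ·S⁻¹ = [-2412/11273; -3729/11273]
step 1: x' = x̄ + K·y = [-43156/78911, -3939/11273]
step 1: P' = (I − K·H)·P̄ = [413932/78911 3216/11273; 3216/11273 4972/11273]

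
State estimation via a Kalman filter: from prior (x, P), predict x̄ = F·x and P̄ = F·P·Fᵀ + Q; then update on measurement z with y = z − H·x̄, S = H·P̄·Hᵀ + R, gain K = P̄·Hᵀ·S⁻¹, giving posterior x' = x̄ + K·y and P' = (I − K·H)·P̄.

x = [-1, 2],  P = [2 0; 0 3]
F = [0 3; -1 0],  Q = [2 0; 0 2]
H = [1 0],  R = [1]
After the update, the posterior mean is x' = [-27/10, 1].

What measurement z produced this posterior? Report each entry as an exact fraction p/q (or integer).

x̄ = F·x = [6, 1]
P̄ = F·P·Fᵀ + Q = [29 0; 0 4]
S = H·P̄·Hᵀ + R = [30]
K = P̄·Hᵀ·S⁻¹ = [29/30; 0]
x' − x̄ = [-87/10, 0] = K·y
y = (KᵀK)⁻¹·Kᵀ·(x' − x̄) = [-9]
z = y + H·x̄ = [-9] + [6] = [-3]

z = [-3]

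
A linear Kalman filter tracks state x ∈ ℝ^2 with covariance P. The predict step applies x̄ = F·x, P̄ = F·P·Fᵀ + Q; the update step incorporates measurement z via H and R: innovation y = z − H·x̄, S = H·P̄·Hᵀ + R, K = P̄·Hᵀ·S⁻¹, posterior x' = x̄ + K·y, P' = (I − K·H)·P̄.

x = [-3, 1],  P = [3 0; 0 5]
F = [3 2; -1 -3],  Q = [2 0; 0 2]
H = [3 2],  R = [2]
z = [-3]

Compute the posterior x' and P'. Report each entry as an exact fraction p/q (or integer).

x' = [17/175, -306/175]
P' = [3814/175 -5652/175; -5652/175 8461/175]

x̄ = F·x = [-7, 0]
P̄ = F·P·Fᵀ + Q = [49 -39; -39 50]
y = z − H·x̄ = [18]
S = H·P̄·Hᵀ + R = [175]
K = P̄·Hᵀ·S⁻¹ = [69/175; -17/175]
x' = x̄ + K·y = [17/175, -306/175]
P' = (I − K·H)·P̄ = [3814/175 -5652/175; -5652/175 8461/175]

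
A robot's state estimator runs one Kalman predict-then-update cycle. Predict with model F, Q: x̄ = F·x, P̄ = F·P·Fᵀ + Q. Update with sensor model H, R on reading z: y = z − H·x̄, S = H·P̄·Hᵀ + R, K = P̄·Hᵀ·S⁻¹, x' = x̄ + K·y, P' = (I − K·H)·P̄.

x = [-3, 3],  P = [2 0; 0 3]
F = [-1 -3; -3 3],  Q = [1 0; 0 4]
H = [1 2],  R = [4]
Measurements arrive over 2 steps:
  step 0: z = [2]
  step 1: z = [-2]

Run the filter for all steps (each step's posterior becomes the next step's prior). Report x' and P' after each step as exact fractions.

step 0: x̄ = F·x = [-6, 18]
step 0: P̄ = F·P·Fᵀ + Q = [30 -21; -21 49]
step 0: y = z − H·x̄ = [-28]
step 0: S = H·P̄·Hᵀ + R = [146]
step 0: K = P̄·Hᵀ·S⁻¹ = [-6/73; 77/146]
step 0: x' = x̄ + K·y = [-270/73, 236/73]
step 0: P' = (I − K·H)·P̄ = [2118/73 -1071/73; -1071/73 1225/146]
step 1: x̄ = F·x = [-6, 1518/73]
step 1: P̄ = F·P·Fᵀ + Q = [35/2 -153/2; -153/2 88289/146]
step 1: y = z − H·x̄ = [-2744/73]
step 1: S = H·P̄·Hᵀ + R = [311619/146]
step 1: K = P̄·Hᵀ·S⁻¹ = [-19783/311619; 165409/311619]
step 1: x' = x̄ + K·y = [-160870/44517, 37486/44517]
step 1: P' = (I − K·H)·P̄ = [2772736/311619 -1425934/311619; -1425934/311619 1043785/311619]

step 0: x' = [-270/73, 236/73], P' = [2118/73 -1071/73; -1071/73 1225/146]
step 1: x' = [-160870/44517, 37486/44517], P' = [2772736/311619 -1425934/311619; -1425934/311619 1043785/311619]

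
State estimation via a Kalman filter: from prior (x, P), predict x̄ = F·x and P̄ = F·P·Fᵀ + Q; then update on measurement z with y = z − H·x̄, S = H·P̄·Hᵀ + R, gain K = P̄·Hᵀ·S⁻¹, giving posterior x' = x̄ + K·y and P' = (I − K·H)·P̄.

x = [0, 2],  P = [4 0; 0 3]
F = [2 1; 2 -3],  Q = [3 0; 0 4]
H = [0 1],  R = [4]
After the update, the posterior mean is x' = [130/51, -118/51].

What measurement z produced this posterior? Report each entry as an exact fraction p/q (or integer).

x̄ = F·x = [2, -6]
P̄ = F·P·Fᵀ + Q = [22 7; 7 47]
S = H·P̄·Hᵀ + R = [51]
K = P̄·Hᵀ·S⁻¹ = [7/51; 47/51]
x' − x̄ = [28/51, 188/51] = K·y
y = (KᵀK)⁻¹·Kᵀ·(x' − x̄) = [4]
z = y + H·x̄ = [4] + [-6] = [-2]

z = [-2]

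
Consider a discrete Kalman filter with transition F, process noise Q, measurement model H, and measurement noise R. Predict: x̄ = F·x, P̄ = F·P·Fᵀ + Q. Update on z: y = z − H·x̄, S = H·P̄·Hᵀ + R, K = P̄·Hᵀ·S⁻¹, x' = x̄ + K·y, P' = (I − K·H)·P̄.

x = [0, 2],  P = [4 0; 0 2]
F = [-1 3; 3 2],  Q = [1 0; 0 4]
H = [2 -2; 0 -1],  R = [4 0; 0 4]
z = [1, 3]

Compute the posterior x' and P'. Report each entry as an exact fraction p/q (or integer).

x̄ = F·x = [6, 4]
P̄ = F·P·Fᵀ + Q = [23 0; 0 48]
y = z − H·x̄ = [-3, 7]
S = H·P̄·Hᵀ + R = [288 96; 96 52]
K = P̄·Hᵀ·S⁻¹ = [299/720 -23/30; -1/15 -4/5]
x' = x̄ + K·y = [-49/80, -7/5]
P' = (I − K·H)·P̄ = [1403/360 46/15; 46/15 16/5]

x' = [-49/80, -7/5]
P' = [1403/360 46/15; 46/15 16/5]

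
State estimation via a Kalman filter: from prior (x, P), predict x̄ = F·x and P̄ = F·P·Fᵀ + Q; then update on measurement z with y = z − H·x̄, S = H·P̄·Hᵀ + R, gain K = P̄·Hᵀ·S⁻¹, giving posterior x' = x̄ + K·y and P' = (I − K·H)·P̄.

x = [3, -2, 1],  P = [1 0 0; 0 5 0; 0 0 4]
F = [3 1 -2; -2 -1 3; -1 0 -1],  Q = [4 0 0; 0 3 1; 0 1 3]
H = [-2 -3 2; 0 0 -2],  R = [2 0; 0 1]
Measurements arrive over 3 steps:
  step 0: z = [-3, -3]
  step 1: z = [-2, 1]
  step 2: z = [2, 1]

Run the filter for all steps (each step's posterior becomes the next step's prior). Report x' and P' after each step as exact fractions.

step 0: x̄ = F·x = [5, -1, -4]
step 0: P̄ = F·P·Fᵀ + Q = [34 -35 5; -35 48 -9; 5 -9 8]
step 0: y = z − H·x̄ = [12, -11]
step 0: S = H·P̄·Hᵀ + R = [250 -66; -66 33]
step 0: K = P̄·Hᵀ·S⁻¹ = [27/118 301/1947; -28/59 -262/649; 1/118 -911/1947]
step 0: x' = x̄ + K·y = [1070/177, -133/59, 221/177]
step 0: P' = (I − K·H)·P̄ = [96539/3894 -10859/649 -301/3894; -10859/649 7532/649 131/649; -301/3894 131/649 911/3894]
step 1: x̄ = F·x = [2369/177, -1078/177, -1291/177]
step 1: P̄ = F·P·Fᵀ + Q = [542807/3894 -304105/3894 -111563/1947; -304105/3894 189509/3894 65086/1947; -111563/1947 65086/1947 54265/1947]
step 1: y = z − H·x̄ = [1244/59, -2405/177]
step 1: S = H·P̄·Hᵀ + R = [297467/1298 -90932/649; -90932/649 219007/1947]
step 1: K = P̄·Hᵀ·S⁻¹ = [-1432999/4787545 3092638/4787545; -77963/683935 -503624/683935; 272796/23937725 -11522662/23937725]
step 1: x' = x̄ + K·y = [-8158489/4787545, 1033762/683935, -12279809/23937725]
step 1: P' = (I − K·H)·P̄ = [16990297/957509 -1620282/136787 -1546319/4787545; -1620282/136787 160594/19541 251812/683935; -1546319/4787545 251812/683935 5761331/23937725]
step 2: x̄ = F·x = [-61636047/23937725, 1223399/3419675, 53072254/23937725]
step 2: P̄ = F·P·Fᵀ + Q = [2494570059/23937725 -202648153/3419675 -980282088/23937725; -202648153/3419675 18880076/488525 84166321/3419675; -980282088/23937725 84166321/3419675 486868741/23937725]
step 2: y = z − H·x̄ = [-155849773/23937725, 130082233/23937725]
step 2: S = H·P̄·Hᵀ + R = [4049585054/23937725 -2333617834/23937725; -2333617834/23937725 1971412689/23937725]
step 2: K = P̄·Hᵀ·S⁻¹ = [-30744849789/106009704994 34516390431/53004852497; -6373927034/53004852497 -39226407666/53004852497; 1166808917/106009704994 -25490029985/53004852497]
step 2: x' = x̄ + K·y = [302346901629/106009704994, -152702942139/53004852497, -49598403955/106009704994]
step 2: P' = (I − K·H)·P̄ = [1933180860789/106009704994 -645650800477/53004852497 -34516390431/106009704994; -645650800477/53004852497 447758620896/53004852497 19613203833/53004852497; -34516390431/106009704994 19613203833/53004852497 25490029985/106009704994]

step 0: x' = [1070/177, -133/59, 221/177], P' = [96539/3894 -10859/649 -301/3894; -10859/649 7532/649 131/649; -301/3894 131/649 911/3894]
step 1: x' = [-8158489/4787545, 1033762/683935, -12279809/23937725], P' = [16990297/957509 -1620282/136787 -1546319/4787545; -1620282/136787 160594/19541 251812/683935; -1546319/4787545 251812/683935 5761331/23937725]
step 2: x' = [302346901629/106009704994, -152702942139/53004852497, -49598403955/106009704994], P' = [1933180860789/106009704994 -645650800477/53004852497 -34516390431/106009704994; -645650800477/53004852497 447758620896/53004852497 19613203833/53004852497; -34516390431/106009704994 19613203833/53004852497 25490029985/106009704994]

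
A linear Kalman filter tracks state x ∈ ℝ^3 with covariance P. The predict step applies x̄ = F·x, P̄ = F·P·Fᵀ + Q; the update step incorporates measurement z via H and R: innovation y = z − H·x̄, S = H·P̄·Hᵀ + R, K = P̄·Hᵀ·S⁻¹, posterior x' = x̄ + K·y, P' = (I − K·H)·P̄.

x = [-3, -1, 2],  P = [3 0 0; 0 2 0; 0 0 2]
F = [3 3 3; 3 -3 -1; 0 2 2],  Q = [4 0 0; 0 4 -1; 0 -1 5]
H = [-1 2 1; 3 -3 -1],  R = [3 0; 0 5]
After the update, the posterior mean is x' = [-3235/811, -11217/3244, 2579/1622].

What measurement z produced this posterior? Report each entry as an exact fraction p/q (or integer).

x̄ = F·x = [-6, -8, 2]
P̄ = F·P·Fᵀ + Q = [67 3 24; 3 51 -17; 24 -17 21]
S = H·P̄·Hᵀ + R = [167 -320; -320 788]
K = P̄·Hᵀ·S⁻¹ = [6151/7299 4054/7299; 666/811 559/3244; 871/7299 2597/14598]
x' − x̄ = [1631/811, 14735/3244, -665/1622] = K·y
y = (KᵀK)⁻¹·Kᵀ·(x' − x̄) = [7, -7]
z = y + H·x̄ = [7, -7] + [-8, 4] = [-1, -3]

z = [-1, -3]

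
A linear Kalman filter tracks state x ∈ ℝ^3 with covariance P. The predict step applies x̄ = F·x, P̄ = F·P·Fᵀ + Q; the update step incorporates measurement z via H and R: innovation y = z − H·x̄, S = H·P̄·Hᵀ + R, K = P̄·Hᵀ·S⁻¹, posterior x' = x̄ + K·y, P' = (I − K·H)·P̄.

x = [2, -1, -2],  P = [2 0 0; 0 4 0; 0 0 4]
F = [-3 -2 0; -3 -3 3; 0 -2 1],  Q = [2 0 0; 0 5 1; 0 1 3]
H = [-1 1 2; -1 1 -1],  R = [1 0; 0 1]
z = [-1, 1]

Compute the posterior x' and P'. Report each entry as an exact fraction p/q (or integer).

x' = [-9304/1503, -9011/1503, -896/1503]
P' = [33859/1503 66913/3006 733/3006; 66913/3006 135463/6012 847/6012; 733/3006 847/6012 1303/6012]

x̄ = F·x = [-4, -9, 0]
P̄ = F·P·Fᵀ + Q = [36 42 16; 42 95 37; 16 37 23]
y = z − H·x̄ = [4, 6]
S = H·P̄·Hᵀ + R = [224 22; 22 29]
K = P̄·Hᵀ·S⁻¹ = [661/3006 -769/1503; 3331/6012 395/3006; 1987/6012 -961/3006]
x' = x̄ + K·y = [-9304/1503, -9011/1503, -896/1503]
P' = (I − K·H)·P̄ = [33859/1503 66913/3006 733/3006; 66913/3006 135463/6012 847/6012; 733/3006 847/6012 1303/6012]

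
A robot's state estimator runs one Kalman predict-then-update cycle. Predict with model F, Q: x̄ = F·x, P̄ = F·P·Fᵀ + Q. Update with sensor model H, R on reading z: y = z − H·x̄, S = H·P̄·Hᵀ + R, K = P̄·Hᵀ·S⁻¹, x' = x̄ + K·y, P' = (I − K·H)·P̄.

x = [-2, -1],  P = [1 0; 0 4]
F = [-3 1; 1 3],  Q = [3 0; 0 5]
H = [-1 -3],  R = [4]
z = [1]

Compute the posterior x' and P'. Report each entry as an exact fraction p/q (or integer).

x̄ = F·x = [5, -5]
P̄ = F·P·Fᵀ + Q = [16 9; 9 42]
y = z − H·x̄ = [-9]
S = H·P̄·Hᵀ + R = [452]
K = P̄·Hᵀ·S⁻¹ = [-43/452; -135/452]
x' = x̄ + K·y = [2647/452, -1045/452]
P' = (I − K·H)·P̄ = [5383/452 -1737/452; -1737/452 759/452]

x' = [2647/452, -1045/452]
P' = [5383/452 -1737/452; -1737/452 759/452]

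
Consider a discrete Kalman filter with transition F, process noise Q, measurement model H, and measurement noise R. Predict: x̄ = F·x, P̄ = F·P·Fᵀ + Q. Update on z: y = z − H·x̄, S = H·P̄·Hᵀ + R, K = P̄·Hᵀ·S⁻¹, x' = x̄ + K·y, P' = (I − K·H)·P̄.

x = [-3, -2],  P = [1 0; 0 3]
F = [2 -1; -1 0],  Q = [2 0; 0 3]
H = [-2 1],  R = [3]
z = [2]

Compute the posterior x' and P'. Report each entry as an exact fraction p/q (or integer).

x' = [-8/17, 27/17]
P' = [59/51 58/51; 58/51 140/51]

x̄ = F·x = [-4, 3]
P̄ = F·P·Fᵀ + Q = [9 -2; -2 4]
y = z − H·x̄ = [-9]
S = H·P̄·Hᵀ + R = [51]
K = P̄·Hᵀ·S⁻¹ = [-20/51; 8/51]
x' = x̄ + K·y = [-8/17, 27/17]
P' = (I − K·H)·P̄ = [59/51 58/51; 58/51 140/51]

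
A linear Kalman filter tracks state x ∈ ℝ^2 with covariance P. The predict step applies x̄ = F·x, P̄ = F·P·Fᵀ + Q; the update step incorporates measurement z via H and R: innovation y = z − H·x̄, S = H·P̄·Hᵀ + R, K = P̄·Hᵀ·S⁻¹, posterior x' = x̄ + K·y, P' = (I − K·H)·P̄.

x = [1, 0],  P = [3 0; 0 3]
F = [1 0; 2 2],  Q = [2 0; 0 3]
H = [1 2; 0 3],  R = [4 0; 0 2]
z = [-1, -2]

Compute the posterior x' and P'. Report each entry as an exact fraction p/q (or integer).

x̄ = F·x = [1, 2]
P̄ = F·P·Fᵀ + Q = [5 6; 6 27]
y = z − H·x̄ = [-6, -8]
S = H·P̄·Hᵀ + R = [141 180; 180 245]
K = P̄·Hᵀ·S⁻¹ = [185/429 -174/715; 8/143 207/715]
x' = x̄ + K·y = [257/715, -466/715]
P' = (I − K·H)·P̄ = [4396/2145 -116/715; -116/715 138/715]

x' = [257/715, -466/715]
P' = [4396/2145 -116/715; -116/715 138/715]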